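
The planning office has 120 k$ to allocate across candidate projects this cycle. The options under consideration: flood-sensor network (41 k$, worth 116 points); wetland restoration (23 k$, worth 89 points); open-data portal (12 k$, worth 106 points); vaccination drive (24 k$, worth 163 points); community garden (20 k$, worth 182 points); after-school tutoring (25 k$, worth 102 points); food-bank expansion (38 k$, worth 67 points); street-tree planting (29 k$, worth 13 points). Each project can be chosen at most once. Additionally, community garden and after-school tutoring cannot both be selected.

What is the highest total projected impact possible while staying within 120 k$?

Best packing: flood-sensor network + wetland restoration + open-data portal + vaccination drive + community garden — 120 k$, 656 total.

656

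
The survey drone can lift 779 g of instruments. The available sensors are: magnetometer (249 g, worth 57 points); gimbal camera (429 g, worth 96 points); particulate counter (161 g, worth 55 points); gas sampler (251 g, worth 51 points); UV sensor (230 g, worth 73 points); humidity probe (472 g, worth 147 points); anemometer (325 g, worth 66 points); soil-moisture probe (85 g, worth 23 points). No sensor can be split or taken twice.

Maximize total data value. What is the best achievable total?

Ranking by ratio (data value/g): particulate counter 0.34, UV sensor 0.32, humidity probe 0.31.
Greedy by ratio would take magnetometer + particulate counter + UV sensor + soil-moisture probe: 725 g used, total 208.
Replace magnetometer and UV sensor with humidity probe: the trade gains 17 net, giving 225 at 718 g.
The spare 61 g is too small for any remaining sensor, and no exchange beats 225.

225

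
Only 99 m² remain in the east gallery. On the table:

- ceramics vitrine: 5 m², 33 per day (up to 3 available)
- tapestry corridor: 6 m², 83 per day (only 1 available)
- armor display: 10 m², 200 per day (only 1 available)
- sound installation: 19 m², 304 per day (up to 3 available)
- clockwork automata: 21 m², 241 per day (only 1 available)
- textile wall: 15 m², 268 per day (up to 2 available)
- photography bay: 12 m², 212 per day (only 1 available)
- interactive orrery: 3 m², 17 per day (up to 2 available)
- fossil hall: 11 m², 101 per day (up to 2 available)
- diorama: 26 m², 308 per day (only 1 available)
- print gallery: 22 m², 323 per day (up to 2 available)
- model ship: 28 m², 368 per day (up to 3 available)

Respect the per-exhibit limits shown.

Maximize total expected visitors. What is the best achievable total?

A density-first pass picks tapestry corridor + armor display + 2×sound installation + 2×textile wall + photography bay + interactive orrery — 1656 at 99 m².
The 19 m² tied up in tapestry corridor and armor display and interactive orrery is better spent on sound installation — total rises to 1660 (99 m²).

1660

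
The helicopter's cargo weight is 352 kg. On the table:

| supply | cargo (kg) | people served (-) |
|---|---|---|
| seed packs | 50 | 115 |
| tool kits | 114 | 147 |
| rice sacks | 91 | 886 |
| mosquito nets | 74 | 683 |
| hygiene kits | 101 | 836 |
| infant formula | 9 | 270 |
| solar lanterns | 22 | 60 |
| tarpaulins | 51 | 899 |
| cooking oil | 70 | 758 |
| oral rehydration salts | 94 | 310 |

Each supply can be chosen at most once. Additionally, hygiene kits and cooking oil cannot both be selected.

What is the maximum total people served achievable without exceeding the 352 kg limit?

3634

Density check — infant formula 30.00, tarpaulins 17.63, cooking oil 10.83, rice sacks 9.74 are the best per kg.
The ratio heuristic lands on rice sacks + mosquito nets + infant formula + solar lanterns + tarpaulins + cooking oil (3556) but leaves 35 kg idle.
The 70 kg tied up in cooking oil is better spent on hygiene kits — total rises to 3634 (348 kg).
Next best is seed packs + rice sacks + mosquito nets + infant formula + tarpaulins + cooking oil at 3611 (345 kg) — short by 23.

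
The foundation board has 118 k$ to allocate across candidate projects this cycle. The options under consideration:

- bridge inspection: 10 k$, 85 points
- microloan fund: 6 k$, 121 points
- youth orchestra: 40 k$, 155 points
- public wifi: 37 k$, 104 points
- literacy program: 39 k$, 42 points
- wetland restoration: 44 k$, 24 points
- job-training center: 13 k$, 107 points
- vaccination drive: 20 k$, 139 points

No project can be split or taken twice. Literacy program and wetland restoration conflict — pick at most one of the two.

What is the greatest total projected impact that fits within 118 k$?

The ratio heuristic lands on bridge inspection + microloan fund + youth orchestra + job-training center + vaccination drive (607) but leaves 29 k$ idle.
Dropping bridge inspection frees 10 k$; slotting in public wifi (37 k$) lifts the total to 626 at 116 k$.
The closest alternative, bridge inspection + microloan fund + youth orchestra + job-training center + vaccination drive, reaches only 607.

626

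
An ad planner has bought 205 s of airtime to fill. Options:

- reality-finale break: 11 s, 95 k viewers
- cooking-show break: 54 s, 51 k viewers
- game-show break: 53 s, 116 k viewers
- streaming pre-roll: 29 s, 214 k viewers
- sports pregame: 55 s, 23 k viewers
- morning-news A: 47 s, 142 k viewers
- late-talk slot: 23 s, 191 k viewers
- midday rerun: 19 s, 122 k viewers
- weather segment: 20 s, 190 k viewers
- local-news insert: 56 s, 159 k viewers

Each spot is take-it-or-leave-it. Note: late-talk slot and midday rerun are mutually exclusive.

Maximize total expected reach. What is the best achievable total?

991

Density check — weather segment 9.50, reality-finale break 8.64, late-talk slot 8.30, streaming pre-roll 7.38 are the best per s.
Reality-finale break + streaming pre-roll + morning-news A + late-talk slot + weather segment + local-news insert uses 186 of the 205 s and totals 991.
Runner-up reality-finale break + game-show break + streaming pre-roll + late-talk slot + weather segment + local-news insert tops out at 965.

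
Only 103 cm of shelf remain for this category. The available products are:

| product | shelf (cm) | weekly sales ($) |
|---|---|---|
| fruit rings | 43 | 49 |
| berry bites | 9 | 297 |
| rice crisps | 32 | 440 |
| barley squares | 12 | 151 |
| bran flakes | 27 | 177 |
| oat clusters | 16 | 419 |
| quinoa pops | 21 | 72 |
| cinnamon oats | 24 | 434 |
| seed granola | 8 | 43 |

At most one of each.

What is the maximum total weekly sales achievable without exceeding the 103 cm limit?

1784

Density check — berry bites 33.00, oat clusters 26.19, cinnamon oats 18.08 are the best per cm.
The ratio ordering already packs tightly: berry bites + rice crisps + barley squares + oat clusters + cinnamon oats + seed granola, 101 cm, 1784.
Runner-up berry bites + rice crisps + barley squares + oat clusters + cinnamon oats tops out at 1741.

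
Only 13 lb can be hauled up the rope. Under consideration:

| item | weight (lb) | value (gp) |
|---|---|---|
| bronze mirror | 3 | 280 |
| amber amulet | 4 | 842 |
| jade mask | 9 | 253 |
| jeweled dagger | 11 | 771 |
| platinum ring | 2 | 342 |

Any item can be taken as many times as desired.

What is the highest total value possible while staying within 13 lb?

Best packing: 3×amber amulet — 12 lb, 2526 total.
Every other selection either busts 13 lb or fails to beat 2526.

2526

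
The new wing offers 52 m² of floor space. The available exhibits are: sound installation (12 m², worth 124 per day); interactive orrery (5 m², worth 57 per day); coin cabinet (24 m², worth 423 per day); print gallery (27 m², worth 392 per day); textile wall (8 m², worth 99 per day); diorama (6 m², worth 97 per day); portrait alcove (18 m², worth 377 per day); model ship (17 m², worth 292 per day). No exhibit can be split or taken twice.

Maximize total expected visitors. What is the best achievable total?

Taking the top-ratio exhibits first gives coin cabinet + diorama + portrait alcove for 897 (48 m²).
Replace diorama with textile wall: the trade gains 2 net, giving 899 at 50 m².
That's the maximum — no swap from here does better than 899.

899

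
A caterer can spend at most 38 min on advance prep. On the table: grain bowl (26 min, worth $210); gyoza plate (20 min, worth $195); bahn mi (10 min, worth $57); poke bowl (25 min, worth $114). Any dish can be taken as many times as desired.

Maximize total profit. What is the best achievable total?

By profit per min: gyoza plate 9.75, grain bowl 8.08, bahn mi 5.70, poke bowl 4.56 lead.
A density-first pass picks gyoza plate + bahn mi — 252 at 30 min.
Dropping gyoza plate frees 20 min; slotting in grain bowl (26 min) lifts the total to 267 at 36 min.

267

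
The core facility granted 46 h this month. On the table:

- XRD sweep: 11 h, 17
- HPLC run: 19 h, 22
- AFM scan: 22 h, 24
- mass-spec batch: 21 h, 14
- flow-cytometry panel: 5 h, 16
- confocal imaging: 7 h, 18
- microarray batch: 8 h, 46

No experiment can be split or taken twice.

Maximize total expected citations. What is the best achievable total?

Ranking by ratio (expected citations/h): microarray batch 5.75, flow-cytometry panel 3.20, confocal imaging 2.57, XRD sweep 1.55.
A density-first pass picks XRD sweep + flow-cytometry panel + confocal imaging + microarray batch — 97 at 31 h.
Dropping XRD sweep frees 11 h; slotting in AFM scan (22 h) lifts the total to 104 at 42 h.
An exhaustive check of the 128 subsets confirms 104.

104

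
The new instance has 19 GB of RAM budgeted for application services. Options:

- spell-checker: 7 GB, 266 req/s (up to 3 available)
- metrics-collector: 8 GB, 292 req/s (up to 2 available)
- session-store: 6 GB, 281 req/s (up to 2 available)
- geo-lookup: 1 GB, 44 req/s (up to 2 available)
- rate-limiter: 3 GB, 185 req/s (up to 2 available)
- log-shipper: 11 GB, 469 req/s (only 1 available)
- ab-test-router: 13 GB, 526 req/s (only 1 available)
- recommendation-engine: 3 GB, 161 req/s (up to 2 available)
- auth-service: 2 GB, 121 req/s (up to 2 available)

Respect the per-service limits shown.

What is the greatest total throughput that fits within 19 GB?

1054

Density check — rate-limiter 61.67, auth-service 60.50, recommendation-engine 53.67 are the best per GB.
Filling by ratio: 2×geo-lookup + 2×rate-limiter + 2×recommendation-engine + 2×auth-service for 1022, with 1 GB left unused.
Dropping 2×geo-lookup and recommendation-engine frees 5 GB; slotting in session-store (6 GB) lifts the total to 1054 at 19 GB.
Every other selection either busts 19 GB or exceeds an availability limit or fails to beat 1054.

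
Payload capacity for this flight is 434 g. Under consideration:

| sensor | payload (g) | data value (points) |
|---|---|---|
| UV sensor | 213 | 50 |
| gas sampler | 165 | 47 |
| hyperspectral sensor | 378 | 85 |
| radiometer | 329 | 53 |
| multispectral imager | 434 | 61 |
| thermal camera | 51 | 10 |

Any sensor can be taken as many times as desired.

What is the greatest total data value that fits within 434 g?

Density check — gas sampler 0.28, UV sensor 0.23, hyperspectral sensor 0.22, thermal camera 0.20 are the best per g.
2×gas sampler + 2×thermal camera uses 432 of the 434 g and totals 114.

114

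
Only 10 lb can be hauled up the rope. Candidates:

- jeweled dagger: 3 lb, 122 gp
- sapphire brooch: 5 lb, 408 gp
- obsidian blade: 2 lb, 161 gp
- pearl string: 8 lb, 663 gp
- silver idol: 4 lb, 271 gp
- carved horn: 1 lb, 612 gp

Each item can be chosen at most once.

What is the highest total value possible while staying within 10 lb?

Filling by ratio: pearl string + carved horn for 1275, with 1 lb left unused.
Dropping pearl string frees 8 lb; slotting in sapphire brooch + silver idol (9 lb) lifts the total to 1291 at 10 lb.

1291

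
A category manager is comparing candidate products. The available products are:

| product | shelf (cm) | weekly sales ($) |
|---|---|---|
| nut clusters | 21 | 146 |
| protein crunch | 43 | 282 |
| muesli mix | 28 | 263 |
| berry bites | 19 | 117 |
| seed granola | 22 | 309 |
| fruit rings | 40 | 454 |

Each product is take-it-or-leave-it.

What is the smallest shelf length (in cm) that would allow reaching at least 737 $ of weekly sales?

Minimise cm subject to total weekly sales ≥ 737.
Taking seed granola + fruit rings gives 763 (≥ 737) for 62 cm.
No combination under 62 cm hits 737.

62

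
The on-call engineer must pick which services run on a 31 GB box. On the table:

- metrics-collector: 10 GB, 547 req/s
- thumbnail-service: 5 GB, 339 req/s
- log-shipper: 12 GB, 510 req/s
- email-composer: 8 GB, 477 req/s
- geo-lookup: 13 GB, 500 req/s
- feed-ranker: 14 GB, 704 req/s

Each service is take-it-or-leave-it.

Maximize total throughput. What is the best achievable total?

1590

A density-first pass picks metrics-collector + thumbnail-service + email-composer — 1363 at 23 GB.
Dropping email-composer frees 8 GB; slotting in feed-ranker (14 GB) lifts the total to 1590 at 29 GB.
The closest alternative, thumbnail-service + log-shipper + feed-ranker, reaches only 1553.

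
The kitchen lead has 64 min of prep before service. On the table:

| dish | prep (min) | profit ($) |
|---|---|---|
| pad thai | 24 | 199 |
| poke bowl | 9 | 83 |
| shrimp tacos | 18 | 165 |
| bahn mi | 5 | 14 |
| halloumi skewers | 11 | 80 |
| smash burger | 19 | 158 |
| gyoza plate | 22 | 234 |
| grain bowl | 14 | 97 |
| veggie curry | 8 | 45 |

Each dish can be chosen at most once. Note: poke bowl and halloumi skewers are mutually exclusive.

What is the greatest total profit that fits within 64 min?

Density check — gyoza plate 10.64, poke bowl 9.22, shrimp tacos 9.17, smash burger 8.32 are the best per min.
Best packing: pad thai + shrimp tacos + gyoza plate — 64 min, 598 total.

598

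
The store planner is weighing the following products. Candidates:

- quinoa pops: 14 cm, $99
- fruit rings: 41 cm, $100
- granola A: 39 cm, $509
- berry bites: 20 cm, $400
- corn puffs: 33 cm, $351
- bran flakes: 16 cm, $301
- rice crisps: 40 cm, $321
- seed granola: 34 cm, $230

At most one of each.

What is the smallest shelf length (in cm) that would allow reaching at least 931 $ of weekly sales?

Look for the lowest-shelf combination reaching 931.
berry bites + corn puffs + bran flakes reaches 1052 using 69 cm.
Below 69 cm the best achievable stays under 931.

69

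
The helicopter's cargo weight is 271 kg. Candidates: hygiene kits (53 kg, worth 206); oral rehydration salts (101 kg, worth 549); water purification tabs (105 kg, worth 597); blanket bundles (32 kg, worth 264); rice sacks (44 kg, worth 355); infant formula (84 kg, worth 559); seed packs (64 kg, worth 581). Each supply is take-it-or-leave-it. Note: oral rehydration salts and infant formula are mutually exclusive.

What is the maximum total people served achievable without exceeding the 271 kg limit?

Greedy by ratio would take blanket bundles + rice sacks + infant formula + seed packs: 224 kg used, total 1759.
Dropping infant formula frees 84 kg; slotting in water purification tabs (105 kg) lifts the total to 1797 at 245 kg.
That's the maximum — no feasible swap from here does better than 1797.

1797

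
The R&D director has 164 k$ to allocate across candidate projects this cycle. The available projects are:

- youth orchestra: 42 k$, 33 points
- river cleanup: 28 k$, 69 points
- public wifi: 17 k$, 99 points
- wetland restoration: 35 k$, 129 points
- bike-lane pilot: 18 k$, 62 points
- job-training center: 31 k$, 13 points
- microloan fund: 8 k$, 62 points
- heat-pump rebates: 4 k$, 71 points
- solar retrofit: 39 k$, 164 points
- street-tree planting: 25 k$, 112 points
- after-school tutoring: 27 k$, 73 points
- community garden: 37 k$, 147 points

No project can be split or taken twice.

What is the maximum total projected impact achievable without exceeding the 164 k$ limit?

734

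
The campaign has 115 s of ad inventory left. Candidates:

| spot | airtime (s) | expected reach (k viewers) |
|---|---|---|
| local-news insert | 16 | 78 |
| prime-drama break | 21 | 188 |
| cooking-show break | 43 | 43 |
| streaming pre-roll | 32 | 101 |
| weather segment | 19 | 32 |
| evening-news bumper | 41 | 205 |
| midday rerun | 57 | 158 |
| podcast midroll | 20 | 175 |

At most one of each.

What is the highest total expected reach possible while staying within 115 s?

669

The ratio heuristic lands on local-news insert + prime-drama break + evening-news bumper + podcast midroll (646) but leaves 17 s idle.
Replace local-news insert with streaming pre-roll: the trade gains 23 net, giving 669 at 114 s.
Next best is local-news insert + prime-drama break + evening-news bumper + podcast midroll at 646 (98 s) — short by 23.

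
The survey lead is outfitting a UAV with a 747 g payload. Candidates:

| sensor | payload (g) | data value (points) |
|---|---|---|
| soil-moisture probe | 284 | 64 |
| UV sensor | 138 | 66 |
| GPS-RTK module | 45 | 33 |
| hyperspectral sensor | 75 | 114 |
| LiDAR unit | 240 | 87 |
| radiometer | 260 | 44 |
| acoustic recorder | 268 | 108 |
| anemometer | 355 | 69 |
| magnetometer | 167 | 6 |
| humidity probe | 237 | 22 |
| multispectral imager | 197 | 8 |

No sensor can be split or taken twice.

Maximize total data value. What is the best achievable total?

Greedy by ratio would take UV sensor + GPS-RTK module + hyperspectral sensor + acoustic recorder + multispectral imager: 723 g used, total 329.
Replace GPS-RTK module and multispectral imager with LiDAR unit: the trade gains 46 net, giving 375 at 721 g.
The spare 26 g is too small for any remaining sensor, and no exchange beats 375.

375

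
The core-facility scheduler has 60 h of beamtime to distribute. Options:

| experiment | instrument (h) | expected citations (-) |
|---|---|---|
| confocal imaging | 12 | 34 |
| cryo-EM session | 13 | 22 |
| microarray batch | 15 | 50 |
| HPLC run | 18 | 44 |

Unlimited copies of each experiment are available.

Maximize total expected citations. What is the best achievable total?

The ratio ordering already packs tightly: 4×microarray batch, 60 h, 200.
Every other selection either busts 60 h or fails to beat 200.

200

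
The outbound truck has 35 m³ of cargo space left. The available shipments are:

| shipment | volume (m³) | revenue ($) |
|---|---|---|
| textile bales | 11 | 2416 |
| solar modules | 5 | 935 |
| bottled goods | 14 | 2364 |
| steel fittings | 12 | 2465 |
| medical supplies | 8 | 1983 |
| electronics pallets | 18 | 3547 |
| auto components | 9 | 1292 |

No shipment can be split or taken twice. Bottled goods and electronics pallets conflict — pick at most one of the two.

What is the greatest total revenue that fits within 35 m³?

6947

The ratio heuristic lands on textile bales + steel fittings + medical supplies (6864) but leaves 4 m³ idle.
Replace textile bales and medical supplies with solar modules + electronics pallets: the trade gains 83 net, giving 6947 at 35 m³.
The closest alternative, textile bales + solar modules + electronics pallets, reaches only 6898.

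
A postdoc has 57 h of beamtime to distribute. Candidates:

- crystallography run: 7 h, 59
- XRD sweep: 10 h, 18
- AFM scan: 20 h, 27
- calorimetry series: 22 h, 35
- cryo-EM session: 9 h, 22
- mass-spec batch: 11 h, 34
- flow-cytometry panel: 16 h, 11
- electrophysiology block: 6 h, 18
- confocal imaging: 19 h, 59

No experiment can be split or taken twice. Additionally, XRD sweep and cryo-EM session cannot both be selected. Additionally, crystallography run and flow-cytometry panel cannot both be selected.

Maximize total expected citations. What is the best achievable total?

Taking crystallography run + cryo-EM session + mass-spec batch + electrophysiology block + confocal imaging: 52 h used, 192 in expected citations.

192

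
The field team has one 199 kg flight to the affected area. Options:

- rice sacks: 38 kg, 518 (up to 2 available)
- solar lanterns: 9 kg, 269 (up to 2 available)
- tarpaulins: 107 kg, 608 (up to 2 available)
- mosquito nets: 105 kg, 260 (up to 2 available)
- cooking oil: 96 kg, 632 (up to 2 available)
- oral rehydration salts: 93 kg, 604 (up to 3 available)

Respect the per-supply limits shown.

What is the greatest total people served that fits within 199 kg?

2206

Taking 2×rice sacks + 2×solar lanterns + cooking oil: 190 kg used, 2206 in people served.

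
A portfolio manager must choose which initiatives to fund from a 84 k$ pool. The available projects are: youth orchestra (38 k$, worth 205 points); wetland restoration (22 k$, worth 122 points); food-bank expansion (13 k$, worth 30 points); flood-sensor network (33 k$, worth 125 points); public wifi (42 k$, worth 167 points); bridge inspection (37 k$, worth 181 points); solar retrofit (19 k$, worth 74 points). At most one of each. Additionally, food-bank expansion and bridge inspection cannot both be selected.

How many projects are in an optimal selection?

3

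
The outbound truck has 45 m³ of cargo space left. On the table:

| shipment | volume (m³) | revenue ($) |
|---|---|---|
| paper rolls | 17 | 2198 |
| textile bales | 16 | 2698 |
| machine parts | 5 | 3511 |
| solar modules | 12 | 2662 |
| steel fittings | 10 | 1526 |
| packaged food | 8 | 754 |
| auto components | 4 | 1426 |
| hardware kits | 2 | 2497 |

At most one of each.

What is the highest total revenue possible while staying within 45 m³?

12894

Density check — hardware kits 1248.50, machine parts 702.20, auto components 356.50, solar modules 221.83 are the best per m³.
A density-first pass picks textile bales + machine parts + solar modules + auto components + hardware kits — 12794 at 39 m³.
Dropping auto components frees 4 m³; slotting in steel fittings (10 m³) lifts the total to 12894 at 45 m³.
Nothing else within 45 m³ beats 12894.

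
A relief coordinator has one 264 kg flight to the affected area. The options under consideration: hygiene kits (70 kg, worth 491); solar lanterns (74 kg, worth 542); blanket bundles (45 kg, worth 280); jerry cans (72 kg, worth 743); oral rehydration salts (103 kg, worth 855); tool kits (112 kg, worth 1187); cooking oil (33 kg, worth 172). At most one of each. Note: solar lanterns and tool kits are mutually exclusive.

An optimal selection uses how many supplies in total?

3

Optimal total is 2421.
hygiene kits + jerry cans + tool kits hits 2421 at 254 kg.
Any selection reaching 2421 contains exactly 3 supplies.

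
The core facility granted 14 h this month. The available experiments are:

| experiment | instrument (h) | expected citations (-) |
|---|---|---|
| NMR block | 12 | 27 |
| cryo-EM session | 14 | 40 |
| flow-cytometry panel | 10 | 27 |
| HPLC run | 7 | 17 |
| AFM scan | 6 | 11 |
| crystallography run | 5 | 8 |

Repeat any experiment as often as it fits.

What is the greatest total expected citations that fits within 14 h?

Density check — cryo-EM session 2.86, flow-cytometry panel 2.70, HPLC run 2.43, NMR block 2.25 are the best per h.
The ratio ordering already packs tightly: cryo-EM session, 14 h, 40.

40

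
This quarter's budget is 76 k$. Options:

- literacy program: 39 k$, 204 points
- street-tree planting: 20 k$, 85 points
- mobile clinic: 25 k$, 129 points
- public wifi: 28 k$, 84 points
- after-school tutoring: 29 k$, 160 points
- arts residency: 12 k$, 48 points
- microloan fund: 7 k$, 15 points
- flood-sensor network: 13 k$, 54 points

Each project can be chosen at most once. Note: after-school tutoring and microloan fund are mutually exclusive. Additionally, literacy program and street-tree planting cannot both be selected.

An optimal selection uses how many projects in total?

The maximum projected impact within 76 k$ is 381.
For example literacy program + mobile clinic + arts residency achieves it, using 76 k$.
Any selection reaching 381 contains exactly 3 projects.

3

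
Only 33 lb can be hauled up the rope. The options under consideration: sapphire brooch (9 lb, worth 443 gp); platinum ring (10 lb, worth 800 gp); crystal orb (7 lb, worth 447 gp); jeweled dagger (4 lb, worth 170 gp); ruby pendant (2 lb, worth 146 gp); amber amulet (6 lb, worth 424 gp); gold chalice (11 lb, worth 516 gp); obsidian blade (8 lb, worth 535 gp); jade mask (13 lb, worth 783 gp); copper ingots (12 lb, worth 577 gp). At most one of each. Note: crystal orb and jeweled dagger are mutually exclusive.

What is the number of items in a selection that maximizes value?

5

Optimal total is 2352.
platinum ring + crystal orb + ruby pendant + amber amulet + obsidian blade hits 2352 at 33 lb.
All optima have 5 items.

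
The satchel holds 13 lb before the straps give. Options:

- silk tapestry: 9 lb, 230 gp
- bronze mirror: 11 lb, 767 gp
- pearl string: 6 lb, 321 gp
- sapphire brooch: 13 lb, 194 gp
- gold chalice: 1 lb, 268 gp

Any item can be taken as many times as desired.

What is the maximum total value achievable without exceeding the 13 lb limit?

Density check — gold chalice 268.00, bronze mirror 69.73, pearl string 53.50, silk tapestry 25.56 are the best per lb.
The ratio ordering already packs tightly: 13×gold chalice, 13 lb, 3484.

3484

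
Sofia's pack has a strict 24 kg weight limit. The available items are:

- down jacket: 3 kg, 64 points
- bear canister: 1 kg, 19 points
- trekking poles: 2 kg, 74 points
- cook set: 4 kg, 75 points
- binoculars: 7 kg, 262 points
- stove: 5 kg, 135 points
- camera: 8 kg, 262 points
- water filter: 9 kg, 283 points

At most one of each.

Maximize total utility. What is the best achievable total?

Taking the top-ratio items first gives bear canister + trekking poles + binoculars + stove + camera for 752 (23 kg).
The 8 kg tied up in bear canister and trekking poles and stove is better spent on water filter — total rises to 807 (24 kg).
The closest alternative, bear canister + trekking poles + binoculars + stove + water filter, reaches only 773.

807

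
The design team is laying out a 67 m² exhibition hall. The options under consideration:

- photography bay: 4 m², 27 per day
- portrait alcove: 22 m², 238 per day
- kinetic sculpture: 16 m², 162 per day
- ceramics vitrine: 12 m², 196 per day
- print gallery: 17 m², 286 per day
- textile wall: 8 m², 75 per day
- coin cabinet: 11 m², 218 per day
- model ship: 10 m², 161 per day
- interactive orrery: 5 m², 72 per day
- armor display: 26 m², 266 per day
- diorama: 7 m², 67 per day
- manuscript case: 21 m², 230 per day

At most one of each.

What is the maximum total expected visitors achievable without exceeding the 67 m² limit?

Ranking by ratio (expected visitors/m²): coin cabinet 19.82, print gallery 16.82, ceramics vitrine 16.33.
Taking the top-ratio exhibits first gives photography bay + ceramics vitrine + print gallery + coin cabinet + model ship + interactive orrery + diorama for 1027 (66 m²).
The 7 m² tied up in diorama is better spent on textile wall — total rises to 1035 (67 m²).
Every other selection either busts 67 m² or fails to beat 1035.

1035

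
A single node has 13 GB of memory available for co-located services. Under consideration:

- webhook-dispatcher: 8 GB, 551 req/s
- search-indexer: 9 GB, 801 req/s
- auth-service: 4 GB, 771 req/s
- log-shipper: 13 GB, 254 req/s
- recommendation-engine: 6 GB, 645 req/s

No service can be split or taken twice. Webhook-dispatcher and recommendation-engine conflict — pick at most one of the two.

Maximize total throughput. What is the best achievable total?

1572

The ratio heuristic lands on auth-service + recommendation-engine (1416) but leaves 3 GB idle.
Dropping recommendation-engine frees 6 GB; slotting in search-indexer (9 GB) lifts the total to 1572 at 13 GB.
Next best is auth-service + recommendation-engine at 1416 (10 GB) — short by 156.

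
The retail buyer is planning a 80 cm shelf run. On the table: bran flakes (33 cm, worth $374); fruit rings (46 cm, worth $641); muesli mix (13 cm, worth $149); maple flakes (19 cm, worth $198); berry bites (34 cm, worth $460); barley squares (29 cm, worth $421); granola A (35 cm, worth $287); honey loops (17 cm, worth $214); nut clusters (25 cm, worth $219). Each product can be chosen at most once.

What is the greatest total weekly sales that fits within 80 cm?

1101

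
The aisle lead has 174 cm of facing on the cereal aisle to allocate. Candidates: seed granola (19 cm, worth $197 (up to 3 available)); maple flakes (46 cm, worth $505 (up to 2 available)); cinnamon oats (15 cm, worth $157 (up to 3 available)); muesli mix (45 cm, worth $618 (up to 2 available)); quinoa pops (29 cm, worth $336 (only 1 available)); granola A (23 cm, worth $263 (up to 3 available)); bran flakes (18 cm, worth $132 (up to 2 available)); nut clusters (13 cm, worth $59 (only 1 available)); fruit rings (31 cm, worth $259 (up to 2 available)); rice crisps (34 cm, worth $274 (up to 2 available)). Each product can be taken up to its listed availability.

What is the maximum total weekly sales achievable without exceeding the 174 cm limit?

Filling by ratio: 2×muesli mix + quinoa pops + 2×granola A for 2098, with 9 cm left unused.
The 29 cm tied up in quinoa pops is better spent on cinnamon oats + granola A — total rises to 2182 (174 cm).

2182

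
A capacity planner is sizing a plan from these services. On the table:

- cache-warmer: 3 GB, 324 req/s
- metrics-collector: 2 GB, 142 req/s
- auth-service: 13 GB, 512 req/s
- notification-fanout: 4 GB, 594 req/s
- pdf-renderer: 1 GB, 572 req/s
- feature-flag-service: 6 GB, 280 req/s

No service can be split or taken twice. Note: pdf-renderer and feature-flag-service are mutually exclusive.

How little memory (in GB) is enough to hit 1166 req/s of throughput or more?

Look for the lowest-memory combination reaching 1166.
notification-fanout + pdf-renderer reaches 1166 using 5 GB.
No combination under 5 GB hits 1166.

5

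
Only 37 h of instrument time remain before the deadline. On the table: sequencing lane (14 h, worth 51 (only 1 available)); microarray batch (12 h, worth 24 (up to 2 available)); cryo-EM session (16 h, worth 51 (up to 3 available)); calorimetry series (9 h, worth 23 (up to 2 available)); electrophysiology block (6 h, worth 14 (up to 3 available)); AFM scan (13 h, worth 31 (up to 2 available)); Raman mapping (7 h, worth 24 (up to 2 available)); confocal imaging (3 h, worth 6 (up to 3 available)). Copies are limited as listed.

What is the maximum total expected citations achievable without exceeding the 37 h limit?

126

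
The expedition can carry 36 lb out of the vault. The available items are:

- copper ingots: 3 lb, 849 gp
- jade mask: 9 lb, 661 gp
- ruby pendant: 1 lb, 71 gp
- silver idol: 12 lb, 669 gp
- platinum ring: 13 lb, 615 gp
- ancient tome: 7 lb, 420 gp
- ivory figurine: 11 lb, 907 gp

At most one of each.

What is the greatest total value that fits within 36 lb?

3157

By value per lb: copper ingots 283.00, ivory figurine 82.45, jade mask 73.44 lead.
The ratio heuristic lands on copper ingots + jade mask + ruby pendant + ancient tome + ivory figurine (2908) but leaves 5 lb idle.
The 7 lb tied up in ancient tome is better spent on silver idol — total rises to 3157 (36 lb).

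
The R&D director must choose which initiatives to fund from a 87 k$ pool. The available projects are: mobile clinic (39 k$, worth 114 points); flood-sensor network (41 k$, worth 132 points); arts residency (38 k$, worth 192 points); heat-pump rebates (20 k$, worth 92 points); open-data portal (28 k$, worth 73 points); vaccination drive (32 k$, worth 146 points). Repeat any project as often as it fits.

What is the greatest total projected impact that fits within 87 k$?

Best packing: 2×arts residency — 76 k$, 384 total.
No other feasible combination exceeds 384.

384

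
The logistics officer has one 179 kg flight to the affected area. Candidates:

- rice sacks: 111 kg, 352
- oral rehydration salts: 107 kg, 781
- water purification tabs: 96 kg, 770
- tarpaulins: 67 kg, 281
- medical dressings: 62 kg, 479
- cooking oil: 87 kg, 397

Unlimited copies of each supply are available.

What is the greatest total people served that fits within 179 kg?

By people served per kg: water purification tabs 8.02, medical dressings 7.73, oral rehydration salts 7.30, cooking oil 4.56 lead.
A density-first pass picks water purification tabs + medical dressings — 1249 at 158 kg.
Dropping water purification tabs frees 96 kg; slotting in oral rehydration salts (107 kg) lifts the total to 1260 at 169 kg.

1260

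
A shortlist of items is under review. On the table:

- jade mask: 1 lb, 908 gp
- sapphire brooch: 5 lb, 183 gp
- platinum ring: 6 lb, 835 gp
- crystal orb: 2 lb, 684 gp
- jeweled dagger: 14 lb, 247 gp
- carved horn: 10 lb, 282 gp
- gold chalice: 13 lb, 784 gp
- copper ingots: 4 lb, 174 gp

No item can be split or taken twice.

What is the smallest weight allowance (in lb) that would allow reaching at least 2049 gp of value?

9

Need the lightest bundle worth ≥ 2049.
jade mask + platinum ring + crystal orb: 2427 value at 9 lb.
No combination under 9 lb hits 2049.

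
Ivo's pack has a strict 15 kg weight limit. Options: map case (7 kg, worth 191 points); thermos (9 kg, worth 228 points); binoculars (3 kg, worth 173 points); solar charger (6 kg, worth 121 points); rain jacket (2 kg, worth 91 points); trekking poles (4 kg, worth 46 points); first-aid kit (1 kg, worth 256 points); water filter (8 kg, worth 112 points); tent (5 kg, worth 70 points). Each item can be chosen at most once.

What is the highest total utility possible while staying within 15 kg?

748

A density-first pass picks map case + binoculars + rain jacket + first-aid kit — 711 at 13 kg.
Dropping map case frees 7 kg; slotting in thermos (9 kg) lifts the total to 748 at 15 kg.
An exhaustive check of the 512 subsets confirms 748.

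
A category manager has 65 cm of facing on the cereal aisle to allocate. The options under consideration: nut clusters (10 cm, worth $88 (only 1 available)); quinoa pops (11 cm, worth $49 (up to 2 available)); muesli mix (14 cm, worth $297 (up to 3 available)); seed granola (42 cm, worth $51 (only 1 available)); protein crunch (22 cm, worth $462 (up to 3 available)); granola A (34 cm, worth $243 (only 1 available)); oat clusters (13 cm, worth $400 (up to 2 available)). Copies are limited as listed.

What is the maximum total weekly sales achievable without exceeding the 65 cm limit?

1559

Density check — oat clusters 30.77, muesli mix 21.21, protein crunch 21.00, nut clusters 8.80 are the best per cm.
Filling by ratio: nut clusters + 2×muesli mix + 2×oat clusters for 1482, with 1 cm left unused.
Dropping nut clusters and muesli mix frees 24 cm; slotting in protein crunch (22 cm) lifts the total to 1559 at 62 cm.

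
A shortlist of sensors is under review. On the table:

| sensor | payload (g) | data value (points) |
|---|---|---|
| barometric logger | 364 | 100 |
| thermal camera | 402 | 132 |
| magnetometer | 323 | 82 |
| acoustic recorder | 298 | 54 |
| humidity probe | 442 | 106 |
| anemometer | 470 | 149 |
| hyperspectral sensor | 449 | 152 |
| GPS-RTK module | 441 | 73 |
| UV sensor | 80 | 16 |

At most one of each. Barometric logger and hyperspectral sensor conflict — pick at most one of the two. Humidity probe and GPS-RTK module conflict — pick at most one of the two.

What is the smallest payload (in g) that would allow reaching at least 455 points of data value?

Look for the lowest-payload combination reaching 455.
Taking barometric logger + thermal camera + magnetometer + anemometer gives 463 (≥ 455) for 1559 g.
Any bundle with less than 1559 g falls short of 455.

1559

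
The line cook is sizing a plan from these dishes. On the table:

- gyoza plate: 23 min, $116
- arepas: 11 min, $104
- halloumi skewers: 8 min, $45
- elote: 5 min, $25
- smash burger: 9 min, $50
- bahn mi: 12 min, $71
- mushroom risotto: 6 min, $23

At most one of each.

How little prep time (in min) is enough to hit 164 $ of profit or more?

23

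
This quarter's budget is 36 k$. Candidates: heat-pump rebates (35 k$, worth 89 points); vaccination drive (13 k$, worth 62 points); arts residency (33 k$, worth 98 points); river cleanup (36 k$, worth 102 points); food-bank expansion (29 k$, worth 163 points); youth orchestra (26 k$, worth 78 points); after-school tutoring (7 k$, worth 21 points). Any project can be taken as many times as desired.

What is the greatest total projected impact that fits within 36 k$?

Best packing: food-bank expansion + after-school tutoring — 36 k$, 184 total.

184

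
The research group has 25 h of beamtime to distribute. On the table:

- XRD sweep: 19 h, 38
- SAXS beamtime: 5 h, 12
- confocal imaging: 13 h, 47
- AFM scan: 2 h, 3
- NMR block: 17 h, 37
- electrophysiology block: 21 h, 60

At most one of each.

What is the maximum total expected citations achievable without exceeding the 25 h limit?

63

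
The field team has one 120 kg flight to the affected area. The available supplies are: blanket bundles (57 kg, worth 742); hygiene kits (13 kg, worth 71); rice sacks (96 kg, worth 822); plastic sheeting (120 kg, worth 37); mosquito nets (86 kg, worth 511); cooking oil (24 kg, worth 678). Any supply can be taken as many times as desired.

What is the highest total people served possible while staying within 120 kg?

By people served per kg: cooking oil 28.25, blanket bundles 13.02, rice sacks 8.56, mosquito nets 5.94 lead.
The ratio ordering already packs tightly: 5×cooking oil, 120 kg, 3390.
No other feasible combination exceeds 3390.

3390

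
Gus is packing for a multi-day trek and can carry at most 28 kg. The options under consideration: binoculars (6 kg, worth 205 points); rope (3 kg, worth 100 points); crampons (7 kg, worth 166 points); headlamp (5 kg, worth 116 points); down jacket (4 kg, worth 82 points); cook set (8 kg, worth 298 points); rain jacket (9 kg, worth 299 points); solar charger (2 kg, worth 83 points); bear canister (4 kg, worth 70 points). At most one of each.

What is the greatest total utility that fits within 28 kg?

985

The ratio ordering already packs tightly: binoculars + rope + cook set + rain jacket + solar charger, 28 kg, 985.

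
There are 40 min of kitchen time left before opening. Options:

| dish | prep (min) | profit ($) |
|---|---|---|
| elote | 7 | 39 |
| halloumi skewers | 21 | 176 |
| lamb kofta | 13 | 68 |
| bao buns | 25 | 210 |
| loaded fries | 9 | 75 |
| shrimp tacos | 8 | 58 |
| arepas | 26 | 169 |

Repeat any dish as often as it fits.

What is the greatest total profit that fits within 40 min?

326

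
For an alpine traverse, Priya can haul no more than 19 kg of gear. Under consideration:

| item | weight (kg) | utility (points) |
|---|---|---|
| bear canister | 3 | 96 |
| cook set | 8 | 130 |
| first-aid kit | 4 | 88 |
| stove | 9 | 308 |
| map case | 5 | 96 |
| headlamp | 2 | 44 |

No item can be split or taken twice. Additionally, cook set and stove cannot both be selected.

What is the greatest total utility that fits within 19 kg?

Density check — stove 34.22, bear canister 32.00, first-aid kit 22.00, headlamp 22.00 are the best per kg.
Taking the top-ratio items first gives bear canister + first-aid kit + stove + headlamp for 536 (18 kg).
The 4 kg tied up in first-aid kit is better spent on map case — total rises to 544 (19 kg).
Every other selection either busts 19 kg or breaks a pairing rule or fails to beat 544.

544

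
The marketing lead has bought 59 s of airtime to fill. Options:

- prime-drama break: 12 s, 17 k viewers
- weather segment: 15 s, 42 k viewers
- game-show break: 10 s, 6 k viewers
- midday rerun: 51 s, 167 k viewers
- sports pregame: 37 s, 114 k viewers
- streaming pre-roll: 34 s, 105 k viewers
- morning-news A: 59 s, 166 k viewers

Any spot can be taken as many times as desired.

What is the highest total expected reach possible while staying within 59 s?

167

The ratio ordering already packs tightly: midday rerun, 51 s, 167.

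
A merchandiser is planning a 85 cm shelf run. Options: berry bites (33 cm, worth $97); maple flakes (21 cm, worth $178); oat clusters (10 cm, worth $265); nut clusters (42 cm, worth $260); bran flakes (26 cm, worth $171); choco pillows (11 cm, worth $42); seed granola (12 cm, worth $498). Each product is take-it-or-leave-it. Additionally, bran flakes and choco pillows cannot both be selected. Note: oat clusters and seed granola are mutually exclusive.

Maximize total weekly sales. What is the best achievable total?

936

Taking maple flakes + nut clusters + seed granola: 75 cm used, 936 in weekly sales.
An exhaustive check of the 128 subsets confirms 936.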